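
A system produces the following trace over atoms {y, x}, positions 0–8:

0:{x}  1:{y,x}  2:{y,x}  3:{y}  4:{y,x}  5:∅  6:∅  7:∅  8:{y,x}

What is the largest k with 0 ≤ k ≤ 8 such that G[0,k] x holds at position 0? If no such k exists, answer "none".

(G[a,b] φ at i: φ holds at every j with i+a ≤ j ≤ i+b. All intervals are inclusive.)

x must hold from j=0 onward; find where it first fails.
  j=0: holds
  j=1: holds
  j=2: holds
  j=3: fails
Holds on [0,2], so largest k = 2.

2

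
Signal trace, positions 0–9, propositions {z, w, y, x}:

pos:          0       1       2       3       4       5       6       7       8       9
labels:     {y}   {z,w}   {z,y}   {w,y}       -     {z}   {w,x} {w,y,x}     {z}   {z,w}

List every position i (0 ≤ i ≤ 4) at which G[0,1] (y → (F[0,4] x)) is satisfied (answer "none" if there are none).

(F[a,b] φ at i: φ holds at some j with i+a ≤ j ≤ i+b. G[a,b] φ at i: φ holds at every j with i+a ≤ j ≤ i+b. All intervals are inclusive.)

1, 2, 3, 4

Evaluate at each i in [0,4]:
  i=0: ✗ (fails at j=0)
  i=1: ✓ (all of [1,2])
  i=2: ✓ (all of [2,3])
  i=3: ✓ (all of [3,4])
  i=4: ✓ (all of [4,5])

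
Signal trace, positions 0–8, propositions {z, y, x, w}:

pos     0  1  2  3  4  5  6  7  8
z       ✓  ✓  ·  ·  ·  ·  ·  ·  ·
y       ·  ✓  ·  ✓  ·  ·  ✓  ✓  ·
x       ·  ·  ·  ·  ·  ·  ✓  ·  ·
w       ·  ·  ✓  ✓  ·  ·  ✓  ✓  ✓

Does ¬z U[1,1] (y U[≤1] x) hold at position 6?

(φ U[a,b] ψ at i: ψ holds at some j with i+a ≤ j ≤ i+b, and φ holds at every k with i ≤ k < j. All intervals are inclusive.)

Need some j in [7,7] with (y U[≤1] x), and ¬z at every k in [6,j-1].
  j=7: (y U[≤1] x) — fails.
No j in the window works → until fails.

False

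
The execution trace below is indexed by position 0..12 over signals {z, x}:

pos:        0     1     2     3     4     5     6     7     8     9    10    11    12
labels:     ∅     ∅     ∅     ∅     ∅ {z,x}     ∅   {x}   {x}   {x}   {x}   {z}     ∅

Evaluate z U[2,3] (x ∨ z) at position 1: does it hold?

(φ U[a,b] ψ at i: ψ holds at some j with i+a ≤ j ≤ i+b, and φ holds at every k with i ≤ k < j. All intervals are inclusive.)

Does not hold

Need some j in [3,4] with (x ∨ z), and z at every k in [1,j-1].
  j=3: (x ∨ z) false.
  j=4: (x ∨ z) false.
No j in the window works → until fails.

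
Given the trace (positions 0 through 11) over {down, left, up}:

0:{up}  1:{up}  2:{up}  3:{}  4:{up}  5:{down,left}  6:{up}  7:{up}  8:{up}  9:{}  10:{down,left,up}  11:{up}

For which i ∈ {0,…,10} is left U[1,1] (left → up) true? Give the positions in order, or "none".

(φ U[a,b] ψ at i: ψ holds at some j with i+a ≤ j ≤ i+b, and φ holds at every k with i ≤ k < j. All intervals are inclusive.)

Evaluate at each i in [0,10]:
  i=0: ✗ (lhs fails at k=0 before rhs at j=1)
  i=1: ✗ (lhs fails at k=1 before rhs at j=2)
  i=2: ✗ (lhs fails at k=2 before rhs at j=3)
  i=3: ✗ (lhs fails at k=3 before rhs at j=4)
  i=4: ✗ (no rhs in [5,5])
  i=5: ✓ (rhs at j=6; lhs holds on [5,5])
  i=6: ✗ (lhs fails at k=6 before rhs at j=7)
  i=7: ✗ (lhs fails at k=7 before rhs at j=8)
  i=8: ✗ (lhs fails at k=8 before rhs at j=9)
  i=9: ✗ (lhs fails at k=9 before rhs at j=10)
  i=10: ✓ (rhs at j=11; lhs holds on [10,10])

5, 10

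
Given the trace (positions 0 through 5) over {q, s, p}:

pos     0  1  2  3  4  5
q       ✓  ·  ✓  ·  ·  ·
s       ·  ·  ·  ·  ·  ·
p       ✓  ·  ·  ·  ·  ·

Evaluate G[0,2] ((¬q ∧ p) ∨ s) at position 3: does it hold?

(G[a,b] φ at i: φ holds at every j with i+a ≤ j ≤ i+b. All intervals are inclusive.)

Check ((¬q ∧ p) ∨ s) at every j in [3,5]:
  j=3: false
  j=4: false
  j=5: false
Fails at j=3 → formula fails.

Does not hold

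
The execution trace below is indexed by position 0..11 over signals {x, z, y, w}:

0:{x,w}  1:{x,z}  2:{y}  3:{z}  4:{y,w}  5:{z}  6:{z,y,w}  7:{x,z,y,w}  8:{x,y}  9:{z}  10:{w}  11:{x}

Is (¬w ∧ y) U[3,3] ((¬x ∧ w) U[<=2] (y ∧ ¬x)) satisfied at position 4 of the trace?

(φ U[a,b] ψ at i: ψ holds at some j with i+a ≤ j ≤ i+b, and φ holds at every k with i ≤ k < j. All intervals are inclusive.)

Need some j in [7,7] with ((¬x ∧ w) U[<=2] (y ∧ ¬x)), and (¬w ∧ y) at every k in [4,j-1].
  j=7: ((¬x ∧ w) U[<=2] (y ∧ ¬x)) — fails.
No j in the window works → until fails.

False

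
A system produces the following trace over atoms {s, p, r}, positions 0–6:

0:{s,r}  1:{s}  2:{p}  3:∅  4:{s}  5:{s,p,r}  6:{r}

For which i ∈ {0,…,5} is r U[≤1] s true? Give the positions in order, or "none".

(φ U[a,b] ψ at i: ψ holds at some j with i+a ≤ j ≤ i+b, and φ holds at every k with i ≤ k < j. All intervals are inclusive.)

Evaluate at each i in [0,5]:
  i=0: ✓ (rhs at j=0)
  i=1: ✓ (rhs at j=1)
  i=2: ✗ (no rhs in [2,3])
  i=3: ✗ (lhs fails at k=3 before rhs at j=4)
  i=4: ✓ (rhs at j=4)
  i=5: ✓ (rhs at j=5)

0, 1, 4, 5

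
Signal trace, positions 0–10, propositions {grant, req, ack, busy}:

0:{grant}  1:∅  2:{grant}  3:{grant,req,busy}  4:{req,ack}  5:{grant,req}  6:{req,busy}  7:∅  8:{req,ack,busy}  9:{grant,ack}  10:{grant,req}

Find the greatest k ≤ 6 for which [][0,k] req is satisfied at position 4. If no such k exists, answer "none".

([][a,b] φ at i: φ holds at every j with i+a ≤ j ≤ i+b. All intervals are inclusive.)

2

req must hold from j=4 onward; find where it first fails.
  j=4: holds
  j=5: holds
  j=6: holds
  j=7: fails
Holds on [4,6], so largest k = 2.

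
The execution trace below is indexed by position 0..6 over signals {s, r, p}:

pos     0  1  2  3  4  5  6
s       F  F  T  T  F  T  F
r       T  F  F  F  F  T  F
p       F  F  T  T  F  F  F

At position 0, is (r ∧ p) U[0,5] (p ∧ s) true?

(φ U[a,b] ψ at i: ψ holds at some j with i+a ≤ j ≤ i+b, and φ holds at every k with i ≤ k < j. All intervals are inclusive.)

No

Need some j in [0,5] with (p ∧ s), and (r ∧ p) at every k in [0,j-1].
  j=0: (p ∧ s) false.
  j=1: (p ∧ s) false.
  j=2: (p ∧ s) holds, but (r ∧ p) fails at k=0 → not this j.
  j=3: (p ∧ s) holds, but (r ∧ p) fails at k=0 → not this j.
  j=4: (p ∧ s) false.
  j=5: (p ∧ s) false.
No j in the window works → until fails.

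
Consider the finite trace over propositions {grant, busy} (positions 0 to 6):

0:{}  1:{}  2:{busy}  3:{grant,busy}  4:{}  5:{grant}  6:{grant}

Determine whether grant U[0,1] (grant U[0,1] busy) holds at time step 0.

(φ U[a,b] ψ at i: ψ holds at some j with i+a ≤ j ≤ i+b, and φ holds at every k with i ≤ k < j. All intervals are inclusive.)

False

Need some j in [0,1] with (grant U[0,1] busy), and grant at every k in [0,j-1].
  j=0: (grant U[0,1] busy) — fails.
  j=1: (grant U[0,1] busy) — fails.
No j in the window works → until fails.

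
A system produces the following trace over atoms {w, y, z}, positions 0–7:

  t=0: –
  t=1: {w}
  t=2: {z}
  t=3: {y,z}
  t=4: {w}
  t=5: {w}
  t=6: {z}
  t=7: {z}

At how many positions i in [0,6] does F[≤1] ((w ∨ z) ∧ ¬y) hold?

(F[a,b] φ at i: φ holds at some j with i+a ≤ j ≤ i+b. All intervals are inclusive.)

7

Evaluate at each i in [0,6]:
  i=0: ✓ (witness j=1)
  i=1: ✓ (witness j=1)
  i=2: ✓ (witness j=2)
  i=3: ✓ (witness j=4)
  i=4: ✓ (witness j=4)
  i=5: ✓ (witness j=5)
  i=6: ✓ (witness j=6)
Positions where it holds: {0, 1, 2, 3, 4, 5, 6} → 7.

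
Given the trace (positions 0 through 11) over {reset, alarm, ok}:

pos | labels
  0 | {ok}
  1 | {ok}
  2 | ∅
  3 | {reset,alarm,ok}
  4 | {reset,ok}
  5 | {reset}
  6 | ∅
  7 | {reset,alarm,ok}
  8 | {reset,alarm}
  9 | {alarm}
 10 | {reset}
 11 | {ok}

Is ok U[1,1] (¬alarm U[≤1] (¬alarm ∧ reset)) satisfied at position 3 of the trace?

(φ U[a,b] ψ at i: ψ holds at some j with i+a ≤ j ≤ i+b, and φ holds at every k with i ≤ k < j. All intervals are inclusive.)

Need some j in [4,4] with (¬alarm U[≤1] (¬alarm ∧ reset)), and ok at every k in [3,j-1].
  j=4: (¬alarm U[≤1] (¬alarm ∧ reset)) holds; ok holds at every k in [3,3] → satisfied.

Holds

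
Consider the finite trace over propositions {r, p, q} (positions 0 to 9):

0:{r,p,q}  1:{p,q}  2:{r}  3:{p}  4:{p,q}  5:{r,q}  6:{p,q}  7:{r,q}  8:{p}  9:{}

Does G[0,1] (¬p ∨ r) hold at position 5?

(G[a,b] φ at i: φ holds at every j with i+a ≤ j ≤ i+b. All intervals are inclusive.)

False

Check (¬p ∨ r) at every j in [5,6]:
  j=5: true
  j=6: false
Fails at j=6 → formula fails.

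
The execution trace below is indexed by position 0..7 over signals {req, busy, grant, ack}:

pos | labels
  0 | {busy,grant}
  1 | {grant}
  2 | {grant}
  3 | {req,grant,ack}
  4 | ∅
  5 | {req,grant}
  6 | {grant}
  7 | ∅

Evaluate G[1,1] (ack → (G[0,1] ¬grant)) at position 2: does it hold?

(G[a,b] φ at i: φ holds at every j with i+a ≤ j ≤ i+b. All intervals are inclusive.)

False

Check (ack → (G[0,1] ¬grant)) at every j in [3,3]:
  j=3: antecedent true; consequent fails at 3 → ✗
Fails at j=3 → formula fails.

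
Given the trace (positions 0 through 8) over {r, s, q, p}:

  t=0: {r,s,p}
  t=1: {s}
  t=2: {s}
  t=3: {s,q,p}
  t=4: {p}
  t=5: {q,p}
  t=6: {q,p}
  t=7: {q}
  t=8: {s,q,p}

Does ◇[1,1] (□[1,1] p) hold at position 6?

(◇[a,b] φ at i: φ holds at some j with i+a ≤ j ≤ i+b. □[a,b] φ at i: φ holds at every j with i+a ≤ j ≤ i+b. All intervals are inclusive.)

Yes

Check □[1,1] p at each j in [7,7]:
  j=7: holds on [8,8]
Found at j=7 → formula holds.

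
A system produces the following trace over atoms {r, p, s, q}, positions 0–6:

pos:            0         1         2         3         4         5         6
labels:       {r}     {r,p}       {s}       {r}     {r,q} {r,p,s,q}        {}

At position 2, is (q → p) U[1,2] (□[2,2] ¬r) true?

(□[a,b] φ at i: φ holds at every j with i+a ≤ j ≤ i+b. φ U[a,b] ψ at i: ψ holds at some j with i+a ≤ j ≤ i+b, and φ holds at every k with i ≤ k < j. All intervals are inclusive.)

Need some j in [3,4] with □[2,2] ¬r, and (q → p) at every k in [2,j-1].
  j=3: □[2,2] ¬r — fails at 5.
  j=4: □[2,2] ¬r holds; (q → p) holds at every k in [2,3] → satisfied.

Holds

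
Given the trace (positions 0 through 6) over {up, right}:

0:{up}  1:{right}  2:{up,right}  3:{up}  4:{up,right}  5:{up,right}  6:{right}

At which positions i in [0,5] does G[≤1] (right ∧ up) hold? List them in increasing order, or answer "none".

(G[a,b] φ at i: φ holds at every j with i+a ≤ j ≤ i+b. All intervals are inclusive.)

Evaluate at each i in [0,5]:
  i=0: ✗ (fails at j=0)
  i=1: ✗ (fails at j=1)
  i=2: ✗ (fails at j=3)
  i=3: ✗ (fails at j=3)
  i=4: ✓ (all of [4,5])
  i=5: ✗ (fails at j=6)

4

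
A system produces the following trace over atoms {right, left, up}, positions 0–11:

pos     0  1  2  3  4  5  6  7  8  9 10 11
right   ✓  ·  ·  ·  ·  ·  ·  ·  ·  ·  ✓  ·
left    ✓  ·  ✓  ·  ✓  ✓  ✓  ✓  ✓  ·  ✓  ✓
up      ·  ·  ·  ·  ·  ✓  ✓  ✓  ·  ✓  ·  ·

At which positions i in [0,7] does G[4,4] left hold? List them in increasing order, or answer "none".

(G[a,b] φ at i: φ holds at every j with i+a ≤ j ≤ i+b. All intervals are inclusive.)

Evaluate at each i in [0,7]:
  i=0: ✓ (all of [4,4])
  i=1: ✓ (all of [5,5])
  i=2: ✓ (all of [6,6])
  i=3: ✓ (all of [7,7])
  i=4: ✓ (all of [8,8])
  i=5: ✗ (fails at j=9)
  i=6: ✓ (all of [10,10])
  i=7: ✓ (all of [11,11])

0, 1, 2, 3, 4, 6, 7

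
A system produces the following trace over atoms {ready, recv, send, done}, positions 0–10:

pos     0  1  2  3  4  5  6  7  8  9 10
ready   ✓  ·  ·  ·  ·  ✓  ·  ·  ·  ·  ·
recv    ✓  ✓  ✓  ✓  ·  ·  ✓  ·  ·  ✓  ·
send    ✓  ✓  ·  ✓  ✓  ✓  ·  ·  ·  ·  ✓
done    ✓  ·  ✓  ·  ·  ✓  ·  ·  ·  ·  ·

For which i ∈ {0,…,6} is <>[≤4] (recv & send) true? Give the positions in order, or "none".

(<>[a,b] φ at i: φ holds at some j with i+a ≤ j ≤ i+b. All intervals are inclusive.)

Evaluate at each i in [0,6]:
  i=0: ✓ (witness j=0)
  i=1: ✓ (witness j=1)
  i=2: ✓ (witness j=3)
  i=3: ✓ (witness j=3)
  i=4: ✗ (none in [4,8])
  i=5: ✗ (none in [5,9])
  i=6: ✗ (none in [6,10])

0, 1, 2, 3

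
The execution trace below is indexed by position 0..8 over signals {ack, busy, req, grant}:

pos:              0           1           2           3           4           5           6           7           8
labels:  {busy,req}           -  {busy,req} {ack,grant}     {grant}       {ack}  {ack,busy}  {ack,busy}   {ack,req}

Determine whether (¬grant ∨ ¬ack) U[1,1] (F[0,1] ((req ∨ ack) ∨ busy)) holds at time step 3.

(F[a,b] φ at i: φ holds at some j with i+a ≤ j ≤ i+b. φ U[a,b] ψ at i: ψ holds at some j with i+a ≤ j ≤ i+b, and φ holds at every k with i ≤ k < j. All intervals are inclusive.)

No

Need some j in [4,4] with F[0,1] ((req ∨ ack) ∨ busy), and (¬grant ∨ ¬ack) at every k in [3,j-1].
  j=4: F[0,1] ((req ∨ ack) ∨ busy) holds, but (¬grant ∨ ¬ack) fails at k=3 → not this j.
No j in the window works → until fails.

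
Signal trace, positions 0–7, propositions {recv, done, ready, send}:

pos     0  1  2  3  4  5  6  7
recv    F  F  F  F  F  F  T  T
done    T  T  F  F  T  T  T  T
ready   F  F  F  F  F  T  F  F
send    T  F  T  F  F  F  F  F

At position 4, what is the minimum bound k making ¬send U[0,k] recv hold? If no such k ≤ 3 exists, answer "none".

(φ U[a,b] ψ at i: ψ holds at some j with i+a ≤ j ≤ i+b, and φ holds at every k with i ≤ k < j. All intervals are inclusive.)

2

Need earliest j ≥ 4 with recv, and ¬send at every k in [4,j-1].
  j=4: rhs fails.
  j=5: rhs fails.
  j=6: rhs holds; lhs holds on [4,5]. k = 2.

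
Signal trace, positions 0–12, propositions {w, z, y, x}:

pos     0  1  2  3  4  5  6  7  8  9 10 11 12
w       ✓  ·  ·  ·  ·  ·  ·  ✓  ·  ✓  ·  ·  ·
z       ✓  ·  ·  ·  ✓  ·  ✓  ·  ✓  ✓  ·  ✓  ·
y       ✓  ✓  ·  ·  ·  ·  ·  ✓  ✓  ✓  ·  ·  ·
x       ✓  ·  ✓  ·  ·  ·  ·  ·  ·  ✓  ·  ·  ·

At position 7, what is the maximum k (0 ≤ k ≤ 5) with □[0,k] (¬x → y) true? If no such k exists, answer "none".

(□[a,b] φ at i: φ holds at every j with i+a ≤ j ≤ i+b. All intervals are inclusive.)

(¬x → y) must hold from j=7 onward; find where it first fails.
  j=7: holds
  j=8: holds
  j=9: holds
  j=10: fails
Holds on [7,9], so largest k = 2.

2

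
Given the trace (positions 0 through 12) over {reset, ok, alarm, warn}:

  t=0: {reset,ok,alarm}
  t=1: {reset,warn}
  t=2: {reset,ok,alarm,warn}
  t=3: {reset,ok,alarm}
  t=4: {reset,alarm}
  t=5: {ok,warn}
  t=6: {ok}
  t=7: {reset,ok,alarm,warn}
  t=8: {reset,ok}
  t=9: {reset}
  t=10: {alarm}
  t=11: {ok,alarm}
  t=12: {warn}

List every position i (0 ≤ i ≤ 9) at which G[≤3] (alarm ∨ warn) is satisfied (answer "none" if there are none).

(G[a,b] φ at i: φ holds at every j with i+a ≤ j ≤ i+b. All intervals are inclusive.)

Evaluate at each i in [0,9]:
  i=0: ✓ (all of [0,3])
  i=1: ✓ (all of [1,4])
  i=2: ✓ (all of [2,5])
  i=3: ✗ (fails at j=6)
  i=4: ✗ (fails at j=6)
  i=5: ✗ (fails at j=6)
  i=6: ✗ (fails at j=6)
  i=7: ✗ (fails at j=8)
  i=8: ✗ (fails at j=8)
  i=9: ✗ (fails at j=9)

0, 1, 2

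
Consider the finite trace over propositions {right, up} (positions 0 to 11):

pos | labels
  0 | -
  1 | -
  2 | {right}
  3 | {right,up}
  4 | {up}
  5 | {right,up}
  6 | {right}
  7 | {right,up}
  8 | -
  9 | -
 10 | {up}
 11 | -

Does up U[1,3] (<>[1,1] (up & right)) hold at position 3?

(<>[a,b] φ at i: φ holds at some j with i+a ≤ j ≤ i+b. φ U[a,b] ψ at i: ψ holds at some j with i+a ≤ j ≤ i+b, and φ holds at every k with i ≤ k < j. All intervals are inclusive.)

Need some j in [4,6] with <>[1,1] (up & right), and up at every k in [3,j-1].
  j=4: <>[1,1] (up & right) holds; up holds at every k in [3,3] → satisfied.

Holds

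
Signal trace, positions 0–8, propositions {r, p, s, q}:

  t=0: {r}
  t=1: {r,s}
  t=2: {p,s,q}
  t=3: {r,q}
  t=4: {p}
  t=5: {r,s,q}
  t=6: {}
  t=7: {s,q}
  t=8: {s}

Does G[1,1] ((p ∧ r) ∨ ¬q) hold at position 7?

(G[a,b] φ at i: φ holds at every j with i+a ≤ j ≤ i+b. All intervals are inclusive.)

Check ((p ∧ r) ∨ ¬q) at every j in [8,8]:
  j=8: true
All positions satisfy it → formula holds.

Yes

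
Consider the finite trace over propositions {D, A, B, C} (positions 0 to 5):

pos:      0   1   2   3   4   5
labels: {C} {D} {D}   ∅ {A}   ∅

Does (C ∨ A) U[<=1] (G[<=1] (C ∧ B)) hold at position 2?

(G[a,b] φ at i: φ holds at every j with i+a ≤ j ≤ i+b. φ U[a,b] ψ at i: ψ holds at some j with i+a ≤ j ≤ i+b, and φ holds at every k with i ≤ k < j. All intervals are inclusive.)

No

Need some j in [2,3] with G[<=1] (C ∧ B), and (C ∨ A) at every k in [2,j-1].
  j=2: G[<=1] (C ∧ B) — fails at 2.
  j=3: G[<=1] (C ∧ B) — fails at 3.
No j in the window works → until fails.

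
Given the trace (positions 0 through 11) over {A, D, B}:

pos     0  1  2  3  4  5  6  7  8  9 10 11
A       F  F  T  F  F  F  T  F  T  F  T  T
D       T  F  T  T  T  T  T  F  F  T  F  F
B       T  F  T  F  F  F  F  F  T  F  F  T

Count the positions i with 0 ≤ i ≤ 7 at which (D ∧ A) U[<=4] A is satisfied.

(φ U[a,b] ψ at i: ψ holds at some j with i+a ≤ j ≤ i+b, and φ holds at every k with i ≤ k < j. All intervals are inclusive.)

2

Evaluate at each i in [0,7]:
  i=0: ✗ (lhs fails at k=0 before rhs at j=2)
  i=1: ✗ (lhs fails at k=1 before rhs at j=2)
  i=2: ✓ (rhs at j=2)
  i=3: ✗ (lhs fails at k=3 before rhs at j=6)
  i=4: ✗ (lhs fails at k=4 before rhs at j=6)
  i=5: ✗ (lhs fails at k=5 before rhs at j=6)
  i=6: ✓ (rhs at j=6)
  i=7: ✗ (lhs fails at k=7 before rhs at j=8)
Positions where it holds: {2, 6} → 2.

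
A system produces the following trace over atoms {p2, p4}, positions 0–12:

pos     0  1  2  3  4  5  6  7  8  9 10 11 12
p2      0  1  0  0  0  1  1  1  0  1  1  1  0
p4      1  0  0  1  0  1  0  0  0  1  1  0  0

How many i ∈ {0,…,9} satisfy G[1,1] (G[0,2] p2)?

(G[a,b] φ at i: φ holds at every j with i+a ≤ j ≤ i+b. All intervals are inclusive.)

Evaluate at each i in [0,9]:
  i=0: ✗ (fails at j=1)
  i=1: ✗ (fails at j=2)
  i=2: ✗ (fails at j=3)
  i=3: ✗ (fails at j=4)
  i=4: ✓ (all of [5,5])
  i=5: ✗ (fails at j=6)
  i=6: ✗ (fails at j=7)
  i=7: ✗ (fails at j=8)
  i=8: ✓ (all of [9,9])
  i=9: ✗ (fails at j=10)
Positions where it holds: {4, 8} → 2.

2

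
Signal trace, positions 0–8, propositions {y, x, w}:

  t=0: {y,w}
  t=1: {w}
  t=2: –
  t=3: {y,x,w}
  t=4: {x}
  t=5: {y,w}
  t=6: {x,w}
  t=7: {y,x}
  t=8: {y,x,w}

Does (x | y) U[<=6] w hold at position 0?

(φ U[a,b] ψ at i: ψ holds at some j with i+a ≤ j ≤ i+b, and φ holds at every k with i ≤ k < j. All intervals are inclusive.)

Yes

Need some j in [0,6] with w, and (x | y) at every k in [0,j-1].
  j=0: w holds; no prefix to check → satisfied.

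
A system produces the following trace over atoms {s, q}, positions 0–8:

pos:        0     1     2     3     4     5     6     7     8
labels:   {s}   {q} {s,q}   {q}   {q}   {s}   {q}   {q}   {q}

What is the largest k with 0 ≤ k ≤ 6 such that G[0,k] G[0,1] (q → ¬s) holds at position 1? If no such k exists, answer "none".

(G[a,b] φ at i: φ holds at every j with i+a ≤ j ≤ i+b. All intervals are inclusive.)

G[0,1] (q → ¬s) must hold from j=1 onward; find where it first fails.
  j=1: fails → no k works.

none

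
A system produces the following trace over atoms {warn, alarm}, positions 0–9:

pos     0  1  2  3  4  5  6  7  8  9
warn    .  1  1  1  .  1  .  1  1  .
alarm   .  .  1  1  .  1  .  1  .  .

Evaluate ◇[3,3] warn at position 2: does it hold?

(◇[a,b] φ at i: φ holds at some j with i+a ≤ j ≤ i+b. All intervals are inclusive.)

True

Check warn at each j in [5,5]:
  j=5: true
Found at j=5 → formula holds.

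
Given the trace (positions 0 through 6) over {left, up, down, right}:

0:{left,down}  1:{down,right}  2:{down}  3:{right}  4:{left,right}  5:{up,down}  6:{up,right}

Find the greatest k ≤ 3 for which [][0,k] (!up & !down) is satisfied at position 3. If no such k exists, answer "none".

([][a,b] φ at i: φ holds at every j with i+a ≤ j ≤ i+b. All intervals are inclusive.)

(!up & !down) must hold from j=3 onward; find where it first fails.
  j=3: holds
  j=4: holds
  j=5: fails
Holds on [3,4], so largest k = 1.

1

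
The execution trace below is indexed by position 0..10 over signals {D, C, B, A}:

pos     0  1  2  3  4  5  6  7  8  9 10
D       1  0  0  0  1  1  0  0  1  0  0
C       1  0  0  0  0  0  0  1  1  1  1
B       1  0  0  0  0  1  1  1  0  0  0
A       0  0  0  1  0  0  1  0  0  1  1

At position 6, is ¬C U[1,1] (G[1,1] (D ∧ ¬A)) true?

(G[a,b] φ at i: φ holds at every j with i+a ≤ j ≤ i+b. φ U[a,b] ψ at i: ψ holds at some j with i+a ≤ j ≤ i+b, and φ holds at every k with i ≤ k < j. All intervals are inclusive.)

Need some j in [7,7] with G[1,1] (D ∧ ¬A), and ¬C at every k in [6,j-1].
  j=7: G[1,1] (D ∧ ¬A) holds; ¬C holds at every k in [6,6] → satisfied.

Holds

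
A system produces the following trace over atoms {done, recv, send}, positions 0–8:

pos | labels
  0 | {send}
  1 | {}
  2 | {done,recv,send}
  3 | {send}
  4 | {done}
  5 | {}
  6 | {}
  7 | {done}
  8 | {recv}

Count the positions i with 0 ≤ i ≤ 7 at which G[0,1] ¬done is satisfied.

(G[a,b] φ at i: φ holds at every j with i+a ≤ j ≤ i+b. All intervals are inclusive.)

2

Evaluate at each i in [0,7]:
  i=0: ✓ (all of [0,1])
  i=1: ✗ (fails at j=2)
  i=2: ✗ (fails at j=2)
  i=3: ✗ (fails at j=4)
  i=4: ✗ (fails at j=4)
  i=5: ✓ (all of [5,6])
  i=6: ✗ (fails at j=7)
  i=7: ✗ (fails at j=7)
Positions where it holds: {0, 5} → 2.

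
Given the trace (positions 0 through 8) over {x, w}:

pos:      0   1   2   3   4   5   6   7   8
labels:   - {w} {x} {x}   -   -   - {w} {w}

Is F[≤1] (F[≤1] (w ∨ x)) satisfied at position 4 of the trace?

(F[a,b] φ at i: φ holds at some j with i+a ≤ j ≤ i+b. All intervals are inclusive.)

False

Check F[≤1] (w ∨ x) at each j in [4,5]:
  j=4: fails (none in [4,5])
  j=5: fails (none in [5,6])
No position in the window satisfies it → formula fails.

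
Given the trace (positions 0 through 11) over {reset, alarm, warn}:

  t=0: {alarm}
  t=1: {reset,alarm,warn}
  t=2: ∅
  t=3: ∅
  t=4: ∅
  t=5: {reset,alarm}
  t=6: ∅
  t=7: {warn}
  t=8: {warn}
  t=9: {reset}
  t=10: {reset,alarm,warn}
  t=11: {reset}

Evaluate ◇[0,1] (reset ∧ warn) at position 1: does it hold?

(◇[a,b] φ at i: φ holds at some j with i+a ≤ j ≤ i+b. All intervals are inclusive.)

Check (reset ∧ warn) at each j in [1,2]:
  j=1: true
  j=2: false
Found at j=1 → formula holds.

Yes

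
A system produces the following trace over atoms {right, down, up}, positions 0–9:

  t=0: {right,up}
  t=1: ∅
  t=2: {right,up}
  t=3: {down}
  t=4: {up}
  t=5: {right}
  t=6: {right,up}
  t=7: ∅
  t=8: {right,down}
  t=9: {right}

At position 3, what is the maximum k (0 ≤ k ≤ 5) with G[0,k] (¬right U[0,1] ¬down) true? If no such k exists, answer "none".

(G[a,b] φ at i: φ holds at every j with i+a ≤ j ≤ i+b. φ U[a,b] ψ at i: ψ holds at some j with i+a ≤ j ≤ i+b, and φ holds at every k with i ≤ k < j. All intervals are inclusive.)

(¬right U[0,1] ¬down) must hold from j=3 onward; find where it first fails.
  j=3: holds
  j=4: holds
  j=5: holds
  j=6: holds
  j=7: holds
  j=8: fails
Holds on [3,7], so largest k = 4.

4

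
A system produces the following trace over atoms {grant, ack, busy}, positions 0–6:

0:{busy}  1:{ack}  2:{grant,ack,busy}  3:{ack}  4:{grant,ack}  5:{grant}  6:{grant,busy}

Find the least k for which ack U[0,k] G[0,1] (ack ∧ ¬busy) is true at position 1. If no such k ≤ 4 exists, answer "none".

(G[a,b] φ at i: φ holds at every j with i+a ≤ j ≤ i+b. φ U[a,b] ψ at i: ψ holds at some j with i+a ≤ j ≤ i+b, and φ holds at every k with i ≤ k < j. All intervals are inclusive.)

2

Need earliest j ≥ 1 with G[0,1] (ack ∧ ¬busy), and ack at every k in [1,j-1].
  j=1: rhs fails.
  j=2: rhs fails.
  j=3: rhs holds; lhs holds on [1,2]. k = 2.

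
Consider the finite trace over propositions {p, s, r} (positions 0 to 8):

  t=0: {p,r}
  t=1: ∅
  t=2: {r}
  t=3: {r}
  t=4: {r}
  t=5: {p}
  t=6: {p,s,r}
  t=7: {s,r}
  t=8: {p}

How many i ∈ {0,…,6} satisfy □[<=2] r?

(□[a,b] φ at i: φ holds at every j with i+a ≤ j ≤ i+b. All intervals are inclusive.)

1

Evaluate at each i in [0,6]:
  i=0: ✗ (fails at j=1)
  i=1: ✗ (fails at j=1)
  i=2: ✓ (all of [2,4])
  i=3: ✗ (fails at j=5)
  i=4: ✗ (fails at j=5)
  i=5: ✗ (fails at j=5)
  i=6: ✗ (fails at j=8)
Positions where it holds: {2} → 1.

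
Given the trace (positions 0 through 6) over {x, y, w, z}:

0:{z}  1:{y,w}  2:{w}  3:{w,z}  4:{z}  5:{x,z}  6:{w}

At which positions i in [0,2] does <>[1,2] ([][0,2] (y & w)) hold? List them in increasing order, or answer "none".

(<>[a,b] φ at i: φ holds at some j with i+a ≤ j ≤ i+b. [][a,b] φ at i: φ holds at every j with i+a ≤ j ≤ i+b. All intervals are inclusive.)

Evaluate at each i in [0,2]:
  i=0: ✗ (none in [1,2])
  i=1: ✗ (none in [2,3])
  i=2: ✗ (none in [3,4])

none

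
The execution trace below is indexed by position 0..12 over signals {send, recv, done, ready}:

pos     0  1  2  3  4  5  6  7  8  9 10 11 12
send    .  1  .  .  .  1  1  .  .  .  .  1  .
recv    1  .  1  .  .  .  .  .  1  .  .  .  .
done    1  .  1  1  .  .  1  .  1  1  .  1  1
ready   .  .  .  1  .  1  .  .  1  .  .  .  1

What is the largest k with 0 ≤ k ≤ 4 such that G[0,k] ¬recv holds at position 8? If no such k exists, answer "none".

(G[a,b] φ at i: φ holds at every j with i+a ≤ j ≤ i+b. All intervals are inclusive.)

none

¬recv must hold from j=8 onward; find where it first fails.
  j=8: fails → no k works.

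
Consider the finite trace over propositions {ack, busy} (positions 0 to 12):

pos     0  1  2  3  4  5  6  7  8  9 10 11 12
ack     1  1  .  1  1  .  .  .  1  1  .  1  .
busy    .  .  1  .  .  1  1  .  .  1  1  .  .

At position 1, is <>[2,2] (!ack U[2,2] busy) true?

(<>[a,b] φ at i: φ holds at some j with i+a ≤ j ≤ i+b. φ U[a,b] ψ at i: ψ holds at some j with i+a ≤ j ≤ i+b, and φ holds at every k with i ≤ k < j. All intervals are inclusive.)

False

Check (!ack U[2,2] busy) at each j in [3,3]:
  j=3: fails
No position in the window satisfies it → formula fails.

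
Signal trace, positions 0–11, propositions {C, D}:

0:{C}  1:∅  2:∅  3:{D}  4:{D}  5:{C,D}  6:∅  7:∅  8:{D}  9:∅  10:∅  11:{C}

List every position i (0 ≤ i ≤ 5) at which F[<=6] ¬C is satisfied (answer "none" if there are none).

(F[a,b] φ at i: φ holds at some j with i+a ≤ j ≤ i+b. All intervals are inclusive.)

0, 1, 2, 3, 4, 5

Evaluate at each i in [0,5]:
  i=0: ✓ (witness j=1)
  i=1: ✓ (witness j=1)
  i=2: ✓ (witness j=2)
  i=3: ✓ (witness j=3)
  i=4: ✓ (witness j=4)
  i=5: ✓ (witness j=6)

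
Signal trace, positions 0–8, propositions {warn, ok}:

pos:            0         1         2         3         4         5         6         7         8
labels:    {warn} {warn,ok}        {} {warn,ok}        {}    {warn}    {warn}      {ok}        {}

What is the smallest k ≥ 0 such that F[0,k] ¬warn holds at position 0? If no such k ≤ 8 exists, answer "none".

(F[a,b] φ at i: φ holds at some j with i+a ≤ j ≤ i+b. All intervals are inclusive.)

Scan j = 0,1,… for ¬warn:
  j=0: fails
  j=1: fails
  j=2: holds
First hit at j=2, so smallest k = 2-0 = 2.

2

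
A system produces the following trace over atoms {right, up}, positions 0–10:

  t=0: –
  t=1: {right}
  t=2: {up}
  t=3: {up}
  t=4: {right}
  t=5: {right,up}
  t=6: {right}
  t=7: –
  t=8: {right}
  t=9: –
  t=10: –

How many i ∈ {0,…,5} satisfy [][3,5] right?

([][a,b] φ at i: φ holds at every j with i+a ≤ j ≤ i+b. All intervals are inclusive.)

1

Evaluate at each i in [0,5]:
  i=0: ✗ (fails at j=3)
  i=1: ✓ (all of [4,6])
  i=2: ✗ (fails at j=7)
  i=3: ✗ (fails at j=7)
  i=4: ✗ (fails at j=7)
  i=5: ✗ (fails at j=9)
Positions where it holds: {1} → 1.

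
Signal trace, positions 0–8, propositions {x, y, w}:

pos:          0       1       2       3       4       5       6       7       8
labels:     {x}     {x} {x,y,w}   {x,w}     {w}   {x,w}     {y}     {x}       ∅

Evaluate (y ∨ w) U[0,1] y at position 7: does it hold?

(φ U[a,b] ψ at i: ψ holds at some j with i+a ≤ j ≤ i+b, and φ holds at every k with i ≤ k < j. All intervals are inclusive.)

Need some j in [7,8] with y, and (y ∨ w) at every k in [7,j-1].
  j=7: y false.
  j=8: y false.
No j in the window works → until fails.

Does not hold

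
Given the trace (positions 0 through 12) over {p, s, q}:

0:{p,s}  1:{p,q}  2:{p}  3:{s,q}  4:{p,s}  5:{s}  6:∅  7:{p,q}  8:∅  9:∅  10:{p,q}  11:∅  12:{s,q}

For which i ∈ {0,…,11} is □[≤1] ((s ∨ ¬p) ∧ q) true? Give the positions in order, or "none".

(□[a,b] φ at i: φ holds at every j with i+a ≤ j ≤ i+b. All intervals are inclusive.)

Evaluate at each i in [0,11]:
  i=0: ✗ (fails at j=0)
  i=1: ✗ (fails at j=1)
  i=2: ✗ (fails at j=2)
  i=3: ✗ (fails at j=4)
  i=4: ✗ (fails at j=4)
  i=5: ✗ (fails at j=5)
  i=6: ✗ (fails at j=6)
  i=7: ✗ (fails at j=7)
  i=8: ✗ (fails at j=8)
  i=9: ✗ (fails at j=9)
  i=10: ✗ (fails at j=10)
  i=11: ✗ (fails at j=11)

none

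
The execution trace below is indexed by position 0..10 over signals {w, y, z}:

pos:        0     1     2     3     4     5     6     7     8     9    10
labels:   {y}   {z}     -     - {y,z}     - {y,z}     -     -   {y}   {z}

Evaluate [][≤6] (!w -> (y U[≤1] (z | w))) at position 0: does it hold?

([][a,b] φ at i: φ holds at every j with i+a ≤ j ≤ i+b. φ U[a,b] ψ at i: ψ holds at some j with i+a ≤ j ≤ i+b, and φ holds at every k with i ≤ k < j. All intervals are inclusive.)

False

Check (!w -> (y U[≤1] (z | w))) at every j in [0,6]:
  j=0: antecedent true; consequent holds → ✓
  j=1: antecedent true; consequent holds → ✓
  j=2: antecedent true; consequent fails → ✗
  j=3: antecedent true; consequent fails → ✗
  j=4: antecedent true; consequent holds → ✓
  j=5: antecedent true; consequent fails → ✗
  j=6: antecedent true; consequent holds → ✓
Fails at j=2 → formula fails.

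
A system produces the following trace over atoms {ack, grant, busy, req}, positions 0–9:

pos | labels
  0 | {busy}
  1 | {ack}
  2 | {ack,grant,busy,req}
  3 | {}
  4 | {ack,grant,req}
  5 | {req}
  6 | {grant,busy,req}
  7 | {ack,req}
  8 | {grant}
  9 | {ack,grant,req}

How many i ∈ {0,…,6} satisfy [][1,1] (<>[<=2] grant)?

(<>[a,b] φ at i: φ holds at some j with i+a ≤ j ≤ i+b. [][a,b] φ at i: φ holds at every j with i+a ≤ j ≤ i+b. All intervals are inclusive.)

7

Evaluate at each i in [0,6]:
  i=0: ✓ (all of [1,1])
  i=1: ✓ (all of [2,2])
  i=2: ✓ (all of [3,3])
  i=3: ✓ (all of [4,4])
  i=4: ✓ (all of [5,5])
  i=5: ✓ (all of [6,6])
  i=6: ✓ (all of [7,7])
Positions where it holds: {0, 1, 2, 3, 4, 5, 6} → 7.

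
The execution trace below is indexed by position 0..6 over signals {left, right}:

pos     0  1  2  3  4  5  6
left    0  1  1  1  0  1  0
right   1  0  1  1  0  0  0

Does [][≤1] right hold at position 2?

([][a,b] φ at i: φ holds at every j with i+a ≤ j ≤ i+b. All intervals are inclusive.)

Yes

Check right at every j in [2,3]:
  j=2: true
  j=3: true
All positions satisfy it → formula holds.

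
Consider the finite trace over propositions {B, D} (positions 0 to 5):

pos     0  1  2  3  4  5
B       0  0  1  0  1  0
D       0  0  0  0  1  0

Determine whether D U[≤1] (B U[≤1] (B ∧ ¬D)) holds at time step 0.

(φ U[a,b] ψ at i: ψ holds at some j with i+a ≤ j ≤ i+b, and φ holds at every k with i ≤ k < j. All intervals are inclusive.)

Need some j in [0,1] with (B U[≤1] (B ∧ ¬D)), and D at every k in [0,j-1].
  j=0: (B U[≤1] (B ∧ ¬D)) — fails.
  j=1: (B U[≤1] (B ∧ ¬D)) — fails.
No j in the window works → until fails.

False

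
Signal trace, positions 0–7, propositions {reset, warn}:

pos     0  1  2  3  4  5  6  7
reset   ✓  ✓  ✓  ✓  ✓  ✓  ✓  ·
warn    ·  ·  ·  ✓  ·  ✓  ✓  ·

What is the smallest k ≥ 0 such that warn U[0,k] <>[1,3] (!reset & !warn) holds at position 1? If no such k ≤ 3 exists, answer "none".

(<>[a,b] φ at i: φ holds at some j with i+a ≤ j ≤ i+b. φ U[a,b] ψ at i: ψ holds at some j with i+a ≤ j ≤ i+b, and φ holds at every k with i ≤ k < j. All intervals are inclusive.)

none

Need earliest j ≥ 1 with <>[1,3] (!reset & !warn), and warn at every k in [1,j-1].
  j=1: rhs fails.
  j=2: rhs fails.
  j=3: rhs fails.
  j=4: rhs holds but lhs fails at k=1.
No witness within the range → none.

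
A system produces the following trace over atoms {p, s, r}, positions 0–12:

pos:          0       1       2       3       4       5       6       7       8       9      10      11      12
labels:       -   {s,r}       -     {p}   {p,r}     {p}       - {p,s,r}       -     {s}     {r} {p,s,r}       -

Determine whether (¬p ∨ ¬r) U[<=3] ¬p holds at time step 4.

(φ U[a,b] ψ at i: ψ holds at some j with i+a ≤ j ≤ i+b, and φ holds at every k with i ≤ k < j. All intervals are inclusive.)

Need some j in [4,7] with ¬p, and (¬p ∨ ¬r) at every k in [4,j-1].
  j=4: ¬p false.
  j=5: ¬p false.
  j=6: ¬p holds, but (¬p ∨ ¬r) fails at k=4 → not this j.
  j=7: ¬p false.
No j in the window works → until fails.

Does not hold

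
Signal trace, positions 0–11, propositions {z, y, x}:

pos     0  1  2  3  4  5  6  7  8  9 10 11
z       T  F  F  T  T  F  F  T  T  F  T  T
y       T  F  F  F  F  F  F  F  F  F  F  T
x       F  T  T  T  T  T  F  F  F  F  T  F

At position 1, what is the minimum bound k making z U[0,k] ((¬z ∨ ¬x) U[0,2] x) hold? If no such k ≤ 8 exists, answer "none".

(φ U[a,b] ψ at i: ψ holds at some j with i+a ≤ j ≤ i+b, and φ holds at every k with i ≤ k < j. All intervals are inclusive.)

0

Need earliest j ≥ 1 with ((¬z ∨ ¬x) U[0,2] x), and z at every k in [1,j-1].
  j=1: rhs holds (empty prefix). k = 0.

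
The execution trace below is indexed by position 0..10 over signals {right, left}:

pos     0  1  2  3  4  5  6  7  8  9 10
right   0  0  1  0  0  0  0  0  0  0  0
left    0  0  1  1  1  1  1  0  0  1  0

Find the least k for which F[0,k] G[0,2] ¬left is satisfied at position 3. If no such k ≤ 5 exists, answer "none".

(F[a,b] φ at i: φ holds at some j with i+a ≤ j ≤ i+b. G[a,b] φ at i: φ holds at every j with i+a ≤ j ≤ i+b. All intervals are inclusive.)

Scan j = 3,4,… for G[0,2] ¬left:
  j=3: fails
  j=4: fails
  j=5: fails
  j=6: fails
  j=7: fails
  j=8: fails
No j in [3,8] satisfies it → none.

none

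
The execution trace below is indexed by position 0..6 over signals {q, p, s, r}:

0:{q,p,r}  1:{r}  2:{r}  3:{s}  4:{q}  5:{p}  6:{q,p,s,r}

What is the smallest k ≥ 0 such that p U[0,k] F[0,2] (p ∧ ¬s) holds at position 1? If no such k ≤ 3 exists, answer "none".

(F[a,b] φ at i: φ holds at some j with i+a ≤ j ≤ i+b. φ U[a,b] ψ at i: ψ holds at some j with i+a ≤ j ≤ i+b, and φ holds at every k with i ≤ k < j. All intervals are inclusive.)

none

Need earliest j ≥ 1 with F[0,2] (p ∧ ¬s), and p at every k in [1,j-1].
  j=1: rhs fails.
  j=2: rhs fails.
  j=3: rhs holds but lhs fails at k=1.
  j=4: rhs holds but lhs fails at k=1.
No witness within the range → none.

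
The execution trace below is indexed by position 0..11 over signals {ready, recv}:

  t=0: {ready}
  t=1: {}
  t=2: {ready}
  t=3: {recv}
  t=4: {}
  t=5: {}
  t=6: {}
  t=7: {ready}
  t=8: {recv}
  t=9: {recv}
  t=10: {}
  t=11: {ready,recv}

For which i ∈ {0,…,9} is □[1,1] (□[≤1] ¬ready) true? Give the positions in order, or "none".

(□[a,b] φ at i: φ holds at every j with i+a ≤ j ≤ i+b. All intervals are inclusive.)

Evaluate at each i in [0,9]:
  i=0: ✗ (fails at j=1)
  i=1: ✗ (fails at j=2)
  i=2: ✓ (all of [3,3])
  i=3: ✓ (all of [4,4])
  i=4: ✓ (all of [5,5])
  i=5: ✗ (fails at j=6)
  i=6: ✗ (fails at j=7)
  i=7: ✓ (all of [8,8])
  i=8: ✓ (all of [9,9])
  i=9: ✗ (fails at j=10)

2, 3, 4, 7, 8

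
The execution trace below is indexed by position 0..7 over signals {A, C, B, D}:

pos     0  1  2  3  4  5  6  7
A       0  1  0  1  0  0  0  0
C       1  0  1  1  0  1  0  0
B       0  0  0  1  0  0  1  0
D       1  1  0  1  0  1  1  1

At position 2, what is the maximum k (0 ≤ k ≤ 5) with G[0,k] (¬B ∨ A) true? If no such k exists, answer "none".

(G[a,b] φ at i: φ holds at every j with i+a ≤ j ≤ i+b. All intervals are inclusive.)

(¬B ∨ A) must hold from j=2 onward; find where it first fails.
  j=2: holds
  j=3: holds
  j=4: holds
  j=5: holds
  j=6: fails
Holds on [2,5], so largest k = 3.

3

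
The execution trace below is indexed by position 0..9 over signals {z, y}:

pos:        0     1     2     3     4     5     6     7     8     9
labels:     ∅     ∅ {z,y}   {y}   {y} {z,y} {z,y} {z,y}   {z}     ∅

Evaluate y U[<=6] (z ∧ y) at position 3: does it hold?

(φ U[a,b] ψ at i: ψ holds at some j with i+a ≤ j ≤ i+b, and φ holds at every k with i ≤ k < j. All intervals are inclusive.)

Need some j in [3,9] with (z ∧ y), and y at every k in [3,j-1].
  j=3: (z ∧ y) false.
  j=4: (z ∧ y) false.
  j=5: (z ∧ y) holds; y holds at every k in [3,4] → satisfied.

Yes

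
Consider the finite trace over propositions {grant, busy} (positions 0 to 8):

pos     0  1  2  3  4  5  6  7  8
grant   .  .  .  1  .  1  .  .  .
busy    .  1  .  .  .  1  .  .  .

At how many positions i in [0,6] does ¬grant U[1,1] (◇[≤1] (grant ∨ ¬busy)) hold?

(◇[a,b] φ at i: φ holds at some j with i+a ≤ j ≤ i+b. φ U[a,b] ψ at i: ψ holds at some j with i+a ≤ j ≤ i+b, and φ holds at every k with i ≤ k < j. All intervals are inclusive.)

5

Evaluate at each i in [0,6]:
  i=0: ✓ (rhs at j=1; lhs holds on [0,0])
  i=1: ✓ (rhs at j=2; lhs holds on [1,1])
  i=2: ✓ (rhs at j=3; lhs holds on [2,2])
  i=3: ✗ (lhs fails at k=3 before rhs at j=4)
  i=4: ✓ (rhs at j=5; lhs holds on [4,4])
  i=5: ✗ (lhs fails at k=5 before rhs at j=6)
  i=6: ✓ (rhs at j=7; lhs holds on [6,6])
Positions where it holds: {0, 1, 2, 4, 6} → 5.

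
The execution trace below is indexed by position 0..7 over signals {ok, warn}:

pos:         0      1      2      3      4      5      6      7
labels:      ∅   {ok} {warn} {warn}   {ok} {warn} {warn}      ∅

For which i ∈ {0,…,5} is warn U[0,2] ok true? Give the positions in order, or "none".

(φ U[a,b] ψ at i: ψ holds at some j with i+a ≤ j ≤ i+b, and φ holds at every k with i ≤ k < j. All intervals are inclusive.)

Evaluate at each i in [0,5]:
  i=0: ✗ (lhs fails at k=0 before rhs at j=1)
  i=1: ✓ (rhs at j=1)
  i=2: ✓ (rhs at j=4; lhs holds on [2,3])
  i=3: ✓ (rhs at j=4; lhs holds on [3,3])
  i=4: ✓ (rhs at j=4)
  i=5: ✗ (no rhs in [5,7])

1, 2, 3, 4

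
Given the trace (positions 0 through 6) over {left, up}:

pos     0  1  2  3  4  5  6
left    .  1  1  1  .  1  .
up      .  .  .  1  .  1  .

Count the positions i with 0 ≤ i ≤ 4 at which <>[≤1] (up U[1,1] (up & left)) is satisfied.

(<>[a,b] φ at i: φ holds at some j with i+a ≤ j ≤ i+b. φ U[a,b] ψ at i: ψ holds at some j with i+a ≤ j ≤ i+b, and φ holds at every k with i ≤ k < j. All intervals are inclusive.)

0

Evaluate at each i in [0,4]:
  i=0: ✗ (none in [0,1])
  i=1: ✗ (none in [1,2])
  i=2: ✗ (none in [2,3])
  i=3: ✗ (none in [3,4])
  i=4: ✗ (none in [4,5])
Positions where it holds: {} → 0.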